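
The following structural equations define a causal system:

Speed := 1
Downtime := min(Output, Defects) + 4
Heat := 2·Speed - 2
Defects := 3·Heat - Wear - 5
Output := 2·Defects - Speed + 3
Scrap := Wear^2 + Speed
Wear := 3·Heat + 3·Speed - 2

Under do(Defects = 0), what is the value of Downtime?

The intervention breaks the incoming arrows to Defects: Defects := 3·Heat - Wear - 5 no longer applies, and Defects = 0.
Output = 2·Defects - Speed + 3  [with Defects=0, Speed=1]  = 2
Downtime = min(Output, Defects) + 4  [with Output=2, Defects=0]  = 4

4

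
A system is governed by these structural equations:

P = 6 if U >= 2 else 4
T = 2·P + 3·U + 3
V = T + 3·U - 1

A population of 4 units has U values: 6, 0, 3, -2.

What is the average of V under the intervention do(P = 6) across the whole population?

Under do(P=6), P's equation is replaced by P=6 for every unit. Per-unit V: 50, 14, 32, 2. Mean = 24.5.

24.5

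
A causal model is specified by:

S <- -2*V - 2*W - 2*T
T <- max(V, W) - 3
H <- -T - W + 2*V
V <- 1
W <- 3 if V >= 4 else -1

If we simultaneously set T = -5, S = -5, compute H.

8

Setting T = -5, S = -5 by intervention discards those variables' equations.
W = 3 if V >= 4 else -1  [with V=1]  = -1
H = -T - W + 2*V  [with T=-5, W=-1, V=1]  = 8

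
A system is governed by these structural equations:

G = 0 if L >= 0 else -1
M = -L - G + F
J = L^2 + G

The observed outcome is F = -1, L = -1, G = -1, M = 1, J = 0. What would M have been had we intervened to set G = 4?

The intervention breaks the incoming arrows to G: G = 0 if L >= 0 else -1 no longer applies, and G = 4.
M = -L - G + F  [with L=-1, G=4, F=-1]  = -4

-4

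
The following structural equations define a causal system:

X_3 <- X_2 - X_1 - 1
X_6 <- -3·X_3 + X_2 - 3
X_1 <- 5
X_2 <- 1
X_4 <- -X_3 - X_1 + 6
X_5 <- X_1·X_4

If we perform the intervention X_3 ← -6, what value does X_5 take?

do(X_3=-6) replaces the equation X_3 <- X_2 - X_1 - 1 with the constant X_3 = -6.
X_4 = -X_3 - X_1 + 6  [with X_3=-6, X_1=5]  = 7
X_5 = X_1·X_4  [with X_1=5, X_4=7]  = 35

35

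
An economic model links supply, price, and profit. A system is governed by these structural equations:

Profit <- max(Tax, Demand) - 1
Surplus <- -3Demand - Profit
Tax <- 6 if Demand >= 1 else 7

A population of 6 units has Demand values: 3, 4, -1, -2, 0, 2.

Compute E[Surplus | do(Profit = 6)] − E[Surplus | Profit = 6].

-6

do(Profit=6) breaks Profit's dependence on Demand. With Profit=6 fixed, Surplus across the units is -15, -18, -3, 0, -6, -12, mean -9.
E[Surplus|Profit=6] averages over only the 3 units with Profit=6 (Demand = -1, -2, 0): Surplus = -3, 0, -6, mean -3.
Difference = -9 − (-3) = -6.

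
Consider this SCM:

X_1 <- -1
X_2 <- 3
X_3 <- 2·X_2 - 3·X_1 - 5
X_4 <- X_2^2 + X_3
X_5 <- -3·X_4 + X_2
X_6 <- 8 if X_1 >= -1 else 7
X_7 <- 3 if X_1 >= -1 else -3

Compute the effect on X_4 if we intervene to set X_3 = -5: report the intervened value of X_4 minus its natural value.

The intervention breaks the incoming arrows to X_3: X_3 <- 2·X_2 - 3·X_1 - 5 no longer applies, and X_3 = -5.
X_4 = X_2^2 + X_3  [with X_2=3, X_3=-5]  = 4
Without intervention: X_3 = 2·X_2 - 3·X_1 - 5  [with X_2=3, X_1=-1]  = 4; X_4 = X_2^2 + X_3  [with X_2=3, X_3=4]  = 13.
Change = 4 − 13 = -9.

-9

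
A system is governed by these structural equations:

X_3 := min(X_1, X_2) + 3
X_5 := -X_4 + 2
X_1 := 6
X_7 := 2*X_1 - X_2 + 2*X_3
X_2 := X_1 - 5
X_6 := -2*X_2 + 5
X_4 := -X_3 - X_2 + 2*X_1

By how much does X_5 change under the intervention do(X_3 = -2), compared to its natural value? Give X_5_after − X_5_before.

-6

do(X_3=-2) replaces the equation X_3 := min(X_1, X_2) + 3 with the constant X_3 = -2.
X_2 = X_1 - 5  [with X_1=6]  = 1
X_4 = -X_3 - X_2 + 2*X_1  [with X_3=-2, X_2=1, X_1=6]  = 13
X_5 = -X_4 + 2  [with X_4=13]  = -11
Without intervention: X_2 = X_1 - 5  [with X_1=6]  = 1; X_3 = min(X_1, X_2) + 3  [with X_1=6, X_2=1]  = 4; X_4 = -X_3 - X_2 + 2*X_1  [with X_3=4, X_2=1, X_1=6]  = 7; X_5 = -X_4 + 2  [with X_4=7]  = -5.
Change = -11 − (-5) = -6.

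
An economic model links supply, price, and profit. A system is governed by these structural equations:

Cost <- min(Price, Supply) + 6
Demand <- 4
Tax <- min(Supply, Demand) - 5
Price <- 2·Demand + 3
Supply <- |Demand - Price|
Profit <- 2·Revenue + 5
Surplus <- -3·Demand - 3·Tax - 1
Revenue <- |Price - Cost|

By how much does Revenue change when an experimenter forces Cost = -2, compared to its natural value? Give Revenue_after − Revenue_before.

11

Intervening sets Cost = -2 and removes its equation (Cost <- min(Price, Supply) + 6).
Price = 2·Demand + 3  [with Demand=4]  = 11
Revenue = |Price - Cost|  [with Price=11, Cost=-2]  = 13
Without intervention: Price = 2·Demand + 3  [with Demand=4]  = 11; Supply = |Demand - Price|  [with Demand=4, Price=11]  = 7; Cost = min(Price, Supply) + 6  [with Price=11, Supply=7]  = 13; Revenue = |Price - Cost|  [with Price=11, Cost=13]  = 2.
Change = 13 − 2 = 11.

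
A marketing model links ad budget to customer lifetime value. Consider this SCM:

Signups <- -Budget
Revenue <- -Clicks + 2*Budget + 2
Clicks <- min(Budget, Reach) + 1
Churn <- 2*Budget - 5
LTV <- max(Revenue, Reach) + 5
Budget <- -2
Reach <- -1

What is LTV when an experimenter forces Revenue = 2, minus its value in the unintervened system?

3

Intervening sets Revenue = 2 and removes its equation (Revenue <- -Clicks + 2*Budget + 2).
LTV = max(Revenue, Reach) + 5  [with Revenue=2, Reach=-1]  = 7
Without intervention: Clicks = min(Budget, Reach) + 1  [with Budget=-2, Reach=-1]  = -1; Revenue = -Clicks + 2*Budget + 2  [with Clicks=-1, Budget=-2]  = -1; LTV = max(Revenue, Reach) + 5  [with Revenue=-1, Reach=-1]  = 4.
Change = 7 − 4 = 3.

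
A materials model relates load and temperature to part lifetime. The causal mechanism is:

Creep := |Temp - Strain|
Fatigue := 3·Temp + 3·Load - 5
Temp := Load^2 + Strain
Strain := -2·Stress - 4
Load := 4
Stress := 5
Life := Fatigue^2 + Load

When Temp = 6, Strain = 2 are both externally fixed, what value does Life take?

629

The joint intervention fixes Temp = 6, Strain = 2, removing each variable's own equation.
Fatigue = 3·Temp + 3·Load - 5  [with Temp=6, Load=4]  = 25
Life = Fatigue^2 + Load  [with Fatigue=25, Load=4]  = 629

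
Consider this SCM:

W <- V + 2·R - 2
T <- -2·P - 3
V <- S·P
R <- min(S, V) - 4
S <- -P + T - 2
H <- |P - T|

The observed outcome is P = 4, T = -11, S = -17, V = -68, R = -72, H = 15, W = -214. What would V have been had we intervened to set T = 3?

Under do(T=3), the mechanism T <- -2·P - 3 is discarded; T is fixed at 3.
S = -P + T - 2  [with P=4, T=3]  = -3
V = S·P  [with S=-3, P=4]  = -12

-12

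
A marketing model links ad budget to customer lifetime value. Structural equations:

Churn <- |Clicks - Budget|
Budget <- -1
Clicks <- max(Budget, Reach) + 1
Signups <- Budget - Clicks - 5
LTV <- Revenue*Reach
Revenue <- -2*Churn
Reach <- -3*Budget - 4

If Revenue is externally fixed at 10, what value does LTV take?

-10

Intervening sets Revenue = 10 and removes its equation (Revenue <- -2*Churn).
Reach = -3*Budget - 4  [with Budget=-1]  = -1
LTV = Revenue*Reach  [with Revenue=10, Reach=-1]  = -10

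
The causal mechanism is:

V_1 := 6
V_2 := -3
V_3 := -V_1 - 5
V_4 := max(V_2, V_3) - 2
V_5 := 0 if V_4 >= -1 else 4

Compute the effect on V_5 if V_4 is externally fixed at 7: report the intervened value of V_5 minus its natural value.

-4

Intervening sets V_4 = 7 and removes its equation (V_4 := max(V_2, V_3) - 2).
V_5 = 0 if V_4 >= -1 else 4  [with V_4=7]  = 0
Without intervention: V_3 = -V_1 - 5  [with V_1=6]  = -11; V_4 = max(V_2, V_3) - 2  [with V_2=-3, V_3=-11]  = -5; V_5 = 0 if V_4 >= -1 else 4  [with V_4=-5]  = 4.
Change = 0 − 4 = -4.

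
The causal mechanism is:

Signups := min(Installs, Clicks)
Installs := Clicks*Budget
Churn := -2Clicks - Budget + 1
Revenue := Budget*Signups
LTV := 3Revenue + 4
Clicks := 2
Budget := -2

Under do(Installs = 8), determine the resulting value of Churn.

-1

do(Installs=8) replaces the equation Installs := Clicks*Budget with the constant Installs = 8.
Churn is not downstream of the intervention, so its value is determined by the original equations.
Churn = -2Clicks - Budget + 1  [with Clicks=2, Budget=-2]  = -1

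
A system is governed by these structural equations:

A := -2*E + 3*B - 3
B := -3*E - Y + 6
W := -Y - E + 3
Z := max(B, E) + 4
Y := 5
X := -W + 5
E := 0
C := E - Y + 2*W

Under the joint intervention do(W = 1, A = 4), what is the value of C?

The joint intervention fixes W = 1, A = 4, removing each variable's own equation.
C = E - Y + 2*W  [with E=0, Y=5, W=1]  = -3

-3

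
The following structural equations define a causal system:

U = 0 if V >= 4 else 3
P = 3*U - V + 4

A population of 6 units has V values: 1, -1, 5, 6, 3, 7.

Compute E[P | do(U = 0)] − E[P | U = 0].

2.5

Every unit gets U=0 under the intervention. P values become 3, 5, -1, -2, 1, -3; E[P|do(U=0)] = 0.5.
Conditioning on U=0 selects the 3 unit(s) with V ∈ {5, 6, 7}. Their P values: -1, -2, -3. Mean = -2.
Difference = 0.5 − (-2) = 2.5.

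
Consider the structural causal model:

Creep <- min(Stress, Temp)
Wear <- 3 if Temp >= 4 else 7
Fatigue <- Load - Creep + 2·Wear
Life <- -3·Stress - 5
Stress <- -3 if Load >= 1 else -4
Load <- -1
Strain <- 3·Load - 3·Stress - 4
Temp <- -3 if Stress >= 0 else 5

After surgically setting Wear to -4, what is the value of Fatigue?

-5

Intervening sets Wear = -4 and removes its equation (Wear <- 3 if Temp >= 4 else 7).
Stress = -3 if Load >= 1 else -4  [with Load=-1]  = -4
Temp = -3 if Stress >= 0 else 5  [with Stress=-4]  = 5
Creep = min(Stress, Temp)  [with Stress=-4, Temp=5]  = -4
Fatigue = Load - Creep + 2·Wear  [with Load=-1, Creep=-4, Wear=-4]  = -5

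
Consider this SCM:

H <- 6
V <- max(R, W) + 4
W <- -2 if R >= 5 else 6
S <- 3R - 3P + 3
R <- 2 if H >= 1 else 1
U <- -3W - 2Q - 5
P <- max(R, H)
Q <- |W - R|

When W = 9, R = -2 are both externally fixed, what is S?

Under do(W = 9, R = -2), each intervened variable's structural equation is replaced by its fixed value.
P = max(R, H)  [with R=-2, H=6]  = 6
S = 3R - 3P + 3  [with R=-2, P=6]  = -21

-21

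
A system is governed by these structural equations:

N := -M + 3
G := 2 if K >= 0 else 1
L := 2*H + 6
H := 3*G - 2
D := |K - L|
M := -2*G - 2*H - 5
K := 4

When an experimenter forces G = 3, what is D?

16

Under do(G=3), the mechanism G := 2 if K >= 0 else 1 is discarded; G is fixed at 3.
H = 3*G - 2  [with G=3]  = 7
L = 2*H + 6  [with H=7]  = 20
D = |K - L|  [with K=4, L=20]  = 16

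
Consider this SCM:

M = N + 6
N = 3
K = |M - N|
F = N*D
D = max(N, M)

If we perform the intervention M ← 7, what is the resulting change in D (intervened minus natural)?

The intervention breaks the incoming arrows to M: M = N + 6 no longer applies, and M = 7.
D = max(N, M)  [with N=3, M=7]  = 7
Without intervention: M = N + 6  [with N=3]  = 9; D = max(N, M)  [with N=3, M=9]  = 9.
Change = 7 − 9 = -2.

-2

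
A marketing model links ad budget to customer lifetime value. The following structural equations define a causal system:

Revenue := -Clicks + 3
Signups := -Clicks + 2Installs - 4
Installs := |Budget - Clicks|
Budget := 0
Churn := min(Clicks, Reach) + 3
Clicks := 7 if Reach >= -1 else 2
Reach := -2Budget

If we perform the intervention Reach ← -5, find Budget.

Under do(Reach=-5), the mechanism Reach := -2Budget is discarded; Reach is fixed at -5.
Budget is not downstream of the intervention, so its value is determined by the original equations.

0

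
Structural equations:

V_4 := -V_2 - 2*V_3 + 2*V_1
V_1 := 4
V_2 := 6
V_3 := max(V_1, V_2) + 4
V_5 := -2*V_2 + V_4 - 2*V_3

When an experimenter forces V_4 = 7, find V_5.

Intervening sets V_4 = 7 and removes its equation (V_4 := -V_2 - 2*V_3 + 2*V_1).
V_3 = max(V_1, V_2) + 4  [with V_1=4, V_2=6]  = 10
V_5 = -2*V_2 + V_4 - 2*V_3  [with V_2=6, V_4=7, V_3=10]  = -25

-25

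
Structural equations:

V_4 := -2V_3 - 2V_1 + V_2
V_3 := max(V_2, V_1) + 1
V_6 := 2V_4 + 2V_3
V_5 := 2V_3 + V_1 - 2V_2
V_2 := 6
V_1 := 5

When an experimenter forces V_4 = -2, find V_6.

Under do(V_4=-2), the mechanism V_4 := -2V_3 - 2V_1 + V_2 is discarded; V_4 is fixed at -2.
V_3 = max(V_2, V_1) + 1  [with V_2=6, V_1=5]  = 7
V_6 = 2V_4 + 2V_3  [with V_4=-2, V_3=7]  = 10

10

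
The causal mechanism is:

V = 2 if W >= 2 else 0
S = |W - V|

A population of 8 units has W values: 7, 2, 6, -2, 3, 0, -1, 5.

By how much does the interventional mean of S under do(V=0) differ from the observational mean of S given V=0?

The intervention sets V=0 in all 8 units regardless of W. Recomputing S per unit gives 7, 2, 6, 2, 3, 0, 1, 5; average 3.25.
E[S|V=0] averages over only the 3 units with V=0 (W = -2, 0, -1): S = 2, 0, 1, mean 1.
Difference = 3.25 − 1 = 2.25.

2.25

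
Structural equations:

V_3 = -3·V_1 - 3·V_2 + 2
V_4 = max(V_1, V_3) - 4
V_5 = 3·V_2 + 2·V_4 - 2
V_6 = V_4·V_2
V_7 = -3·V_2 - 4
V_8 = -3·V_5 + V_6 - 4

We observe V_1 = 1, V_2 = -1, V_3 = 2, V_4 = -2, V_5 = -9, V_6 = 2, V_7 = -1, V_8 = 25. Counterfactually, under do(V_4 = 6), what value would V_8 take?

do(V_4=6) replaces the equation V_4 = max(V_1, V_3) - 4 with the constant V_4 = 6.
V_5 = 3·V_2 + 2·V_4 - 2  [with V_2=-1, V_4=6]  = 7
V_6 = V_4·V_2  [with V_4=6, V_2=-1]  = -6
V_8 = -3·V_5 + V_6 - 4  [with V_5=7, V_6=-6]  = -31

-31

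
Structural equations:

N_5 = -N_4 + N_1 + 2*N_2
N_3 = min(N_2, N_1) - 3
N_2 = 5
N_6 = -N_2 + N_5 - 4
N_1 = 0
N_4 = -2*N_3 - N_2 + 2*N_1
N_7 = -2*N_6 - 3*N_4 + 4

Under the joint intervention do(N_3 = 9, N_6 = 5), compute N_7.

Under do(N_3 = 9, N_6 = 5), each intervened variable's structural equation is replaced by its fixed value.
N_4 = -2*N_3 - N_2 + 2*N_1  [with N_3=9, N_2=5, N_1=0]  = -23
N_7 = -2*N_6 - 3*N_4 + 4  [with N_6=5, N_4=-23]  = 63

63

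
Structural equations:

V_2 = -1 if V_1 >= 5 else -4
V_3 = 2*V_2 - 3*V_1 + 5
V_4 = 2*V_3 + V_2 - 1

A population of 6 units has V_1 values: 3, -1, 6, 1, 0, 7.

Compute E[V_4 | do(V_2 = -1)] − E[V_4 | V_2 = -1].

The intervention sets V_2=-1 in all 6 units regardless of V_1. Recomputing V_4 per unit gives -14, 10, -32, -2, 4, -38; average -12.
Conditioning on V_2=-1 selects the 2 unit(s) with V_1 ∈ {6, 7}. Their V_4 values: -32, -38. Mean = -35.
Difference = -12 − (-35) = 23.

23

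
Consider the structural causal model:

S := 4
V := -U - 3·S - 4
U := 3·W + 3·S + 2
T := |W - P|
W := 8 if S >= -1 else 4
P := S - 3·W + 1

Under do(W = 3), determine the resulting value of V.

Under do(W=3), the mechanism W := 8 if S >= -1 else 4 is discarded; W is fixed at 3.
U = 3·W + 3·S + 2  [with W=3, S=4]  = 23
V = -U - 3·S - 4  [with U=23, S=4]  = -39

-39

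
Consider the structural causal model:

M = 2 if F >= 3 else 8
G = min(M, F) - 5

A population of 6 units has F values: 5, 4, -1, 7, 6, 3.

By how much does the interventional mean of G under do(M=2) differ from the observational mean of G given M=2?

Every unit gets M=2 under the intervention. G values become -3, -3, -6, -3, -3, -3; E[G|do(M=2)] = -3.5.
Observing M=2 restricts to units where M's equation naturally yields 2: F ∈ {5, 4, 7, 6, 3}. In that subpopulation G = -3, -3, -3, -3, -3, mean -3.
Difference = -3.5 − (-3) = -0.5.

-0.5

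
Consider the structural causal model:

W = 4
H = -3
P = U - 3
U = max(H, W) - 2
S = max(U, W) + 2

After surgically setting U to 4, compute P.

1

The intervention breaks the incoming arrows to U: U = max(H, W) - 2 no longer applies, and U = 4.
P = U - 3  [with U=4]  = 1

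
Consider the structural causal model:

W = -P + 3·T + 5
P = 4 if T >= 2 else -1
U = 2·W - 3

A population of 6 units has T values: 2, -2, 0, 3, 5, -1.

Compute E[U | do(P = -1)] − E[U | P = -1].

do(P=-1) breaks P's dependence on T. With P=-1 fixed, U across the units is 21, -3, 9, 27, 39, 3, mean 16.
Observing P=-1 restricts to units where P's equation naturally yields -1: T ∈ {-2, 0, -1}. In that subpopulation U = -3, 9, 3, mean 3.
Difference = 16 − 3 = 13.

13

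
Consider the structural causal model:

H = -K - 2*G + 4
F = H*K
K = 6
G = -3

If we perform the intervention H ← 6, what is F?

36

The intervention breaks the incoming arrows to H: H = -K - 2*G + 4 no longer applies, and H = 6.
F = H*K  [with H=6, K=6]  = 36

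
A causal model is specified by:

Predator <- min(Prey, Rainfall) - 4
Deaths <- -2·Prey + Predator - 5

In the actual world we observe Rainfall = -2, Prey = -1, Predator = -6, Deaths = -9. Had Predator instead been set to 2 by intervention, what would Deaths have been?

The intervention breaks the incoming arrows to Predator: Predator <- min(Prey, Rainfall) - 4 no longer applies, and Predator = 2.
Deaths = -2·Prey + Predator - 5  [with Prey=-1, Predator=2]  = -1

-1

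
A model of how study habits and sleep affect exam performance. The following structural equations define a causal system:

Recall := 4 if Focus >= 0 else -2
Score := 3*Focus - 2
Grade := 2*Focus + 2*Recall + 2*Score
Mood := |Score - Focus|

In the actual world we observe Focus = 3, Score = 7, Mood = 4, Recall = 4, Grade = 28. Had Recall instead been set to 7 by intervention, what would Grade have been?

Intervening sets Recall = 7 and removes its equation (Recall := 4 if Focus >= 0 else -2).
Score = 3*Focus - 2  [with Focus=3]  = 7
Grade = 2*Focus + 2*Recall + 2*Score  [with Focus=3, Recall=7, Score=7]  = 34

34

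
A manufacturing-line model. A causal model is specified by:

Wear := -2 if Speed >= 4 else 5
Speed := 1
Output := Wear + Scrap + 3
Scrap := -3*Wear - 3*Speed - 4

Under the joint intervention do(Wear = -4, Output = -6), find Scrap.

5

The joint intervention fixes Wear = -4, Output = -6, removing each variable's own equation.
Scrap = -3*Wear - 3*Speed - 4  [with Wear=-4, Speed=1]  = 5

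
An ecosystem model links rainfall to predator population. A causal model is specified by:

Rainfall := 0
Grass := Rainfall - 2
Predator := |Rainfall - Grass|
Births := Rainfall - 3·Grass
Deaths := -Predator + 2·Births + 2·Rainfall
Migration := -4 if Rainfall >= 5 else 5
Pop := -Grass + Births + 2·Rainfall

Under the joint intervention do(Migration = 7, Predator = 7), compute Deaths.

Under do(Migration = 7, Predator = 7), each intervened variable's structural equation is replaced by its fixed value.
Grass = Rainfall - 2  [with Rainfall=0]  = -2
Births = Rainfall - 3·Grass  [with Rainfall=0, Grass=-2]  = 6
Deaths = -Predator + 2·Births + 2·Rainfall  [with Predator=7, Births=6, Rainfall=0]  = 5

5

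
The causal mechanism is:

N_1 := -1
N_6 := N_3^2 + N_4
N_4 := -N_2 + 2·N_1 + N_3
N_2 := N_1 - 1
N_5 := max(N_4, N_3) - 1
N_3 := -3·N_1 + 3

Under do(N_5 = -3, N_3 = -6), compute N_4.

-6

Under do(N_5 = -3, N_3 = -6), each intervened variable's structural equation is replaced by its fixed value.
N_2 = N_1 - 1  [with N_1=-1]  = -2
N_4 = -N_2 + 2·N_1 + N_3  [with N_2=-2, N_1=-1, N_3=-6]  = -6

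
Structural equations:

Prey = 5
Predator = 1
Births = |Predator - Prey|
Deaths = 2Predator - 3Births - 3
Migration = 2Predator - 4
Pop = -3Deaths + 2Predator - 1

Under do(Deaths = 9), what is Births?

4

Under do(Deaths=9), the mechanism Deaths = 2Predator - 3Births - 3 is discarded; Deaths is fixed at 9.
Since Births is not a descendant of the intervened variable, it is unaffected.
Births = |Predator - Prey|  [with Predator=1, Prey=5]  = 4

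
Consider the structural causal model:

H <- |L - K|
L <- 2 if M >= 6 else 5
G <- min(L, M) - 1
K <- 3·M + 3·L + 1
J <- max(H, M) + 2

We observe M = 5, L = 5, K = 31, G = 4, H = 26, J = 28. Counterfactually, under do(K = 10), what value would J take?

The intervention breaks the incoming arrows to K: K <- 3·M + 3·L + 1 no longer applies, and K = 10.
L = 2 if M >= 6 else 5  [with M=5]  = 5
H = |L - K|  [with L=5, K=10]  = 5
J = max(H, M) + 2  [with H=5, M=5]  = 7

7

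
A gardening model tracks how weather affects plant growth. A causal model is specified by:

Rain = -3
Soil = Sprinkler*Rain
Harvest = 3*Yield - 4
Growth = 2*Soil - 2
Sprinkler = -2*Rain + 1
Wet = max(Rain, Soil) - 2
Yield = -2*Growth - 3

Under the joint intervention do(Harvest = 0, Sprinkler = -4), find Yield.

Under do(Harvest = 0, Sprinkler = -4), each intervened variable's structural equation is replaced by its fixed value.
Soil = Sprinkler*Rain  [with Sprinkler=-4, Rain=-3]  = 12
Growth = 2*Soil - 2  [with Soil=12]  = 22
Yield = -2*Growth - 3  [with Growth=22]  = -47

-47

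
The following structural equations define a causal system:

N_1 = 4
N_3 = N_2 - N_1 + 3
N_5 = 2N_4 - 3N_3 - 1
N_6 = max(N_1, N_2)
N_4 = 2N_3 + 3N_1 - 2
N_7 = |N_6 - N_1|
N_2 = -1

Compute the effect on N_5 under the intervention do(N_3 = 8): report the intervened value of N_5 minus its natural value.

do(N_3=8) replaces the equation N_3 = N_2 - N_1 + 3 with the constant N_3 = 8.
N_4 = 2N_3 + 3N_1 - 2  [with N_3=8, N_1=4]  = 26
N_5 = 2N_4 - 3N_3 - 1  [with N_4=26, N_3=8]  = 27
Without intervention: N_3 = N_2 - N_1 + 3  [with N_2=-1, N_1=4]  = -2; N_4 = 2N_3 + 3N_1 - 2  [with N_3=-2, N_1=4]  = 6; N_5 = 2N_4 - 3N_3 - 1  [with N_4=6, N_3=-2]  = 17.
Change = 27 − 17 = 10.

10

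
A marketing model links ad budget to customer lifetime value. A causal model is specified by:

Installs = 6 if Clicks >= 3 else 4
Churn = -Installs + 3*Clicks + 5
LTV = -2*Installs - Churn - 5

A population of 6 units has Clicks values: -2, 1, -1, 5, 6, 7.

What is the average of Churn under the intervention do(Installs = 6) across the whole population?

7

Every unit gets Installs=6 under the intervention. Churn values become -7, 2, -4, 14, 17, 20; E[Churn|do(Installs=6)] = 7.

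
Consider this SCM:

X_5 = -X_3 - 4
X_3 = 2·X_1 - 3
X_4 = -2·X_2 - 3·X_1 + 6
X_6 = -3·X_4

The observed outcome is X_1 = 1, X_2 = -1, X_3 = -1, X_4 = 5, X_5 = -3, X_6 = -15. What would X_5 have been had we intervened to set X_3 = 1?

-5

do(X_3=1) replaces the equation X_3 = 2·X_1 - 3 with the constant X_3 = 1.
X_5 = -X_3 - 4  [with X_3=1]  = -5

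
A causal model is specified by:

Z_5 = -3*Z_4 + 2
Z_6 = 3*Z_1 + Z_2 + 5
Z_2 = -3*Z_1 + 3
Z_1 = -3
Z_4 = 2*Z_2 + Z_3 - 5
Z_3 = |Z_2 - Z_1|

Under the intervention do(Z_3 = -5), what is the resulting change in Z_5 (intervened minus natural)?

do(Z_3=-5) replaces the equation Z_3 = |Z_2 - Z_1| with the constant Z_3 = -5.
Z_2 = -3*Z_1 + 3  [with Z_1=-3]  = 12
Z_4 = 2*Z_2 + Z_3 - 5  [with Z_2=12, Z_3=-5]  = 14
Z_5 = -3*Z_4 + 2  [with Z_4=14]  = -40
Without intervention: Z_2 = -3*Z_1 + 3  [with Z_1=-3]  = 12; Z_3 = |Z_2 - Z_1|  [with Z_2=12, Z_1=-3]  = 15; Z_4 = 2*Z_2 + Z_3 - 5  [with Z_2=12, Z_3=15]  = 34; Z_5 = -3*Z_4 + 2  [with Z_4=34]  = -100.
Change = -40 − (-100) = 60.

60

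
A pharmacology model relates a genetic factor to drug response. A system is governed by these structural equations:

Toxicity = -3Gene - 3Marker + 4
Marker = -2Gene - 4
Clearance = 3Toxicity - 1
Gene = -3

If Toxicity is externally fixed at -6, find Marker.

2

Under do(Toxicity=-6), the mechanism Toxicity = -3Gene - 3Marker + 4 is discarded; Toxicity is fixed at -6.
Since Marker is not a descendant of the intervened variable, it is unaffected.
Marker = -2Gene - 4  [with Gene=-3]  = 2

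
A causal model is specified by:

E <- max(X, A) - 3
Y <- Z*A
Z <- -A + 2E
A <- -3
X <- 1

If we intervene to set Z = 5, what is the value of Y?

Intervening sets Z = 5 and removes its equation (Z <- -A + 2E).
Y = Z*A  [with Z=5, A=-3]  = -15

-15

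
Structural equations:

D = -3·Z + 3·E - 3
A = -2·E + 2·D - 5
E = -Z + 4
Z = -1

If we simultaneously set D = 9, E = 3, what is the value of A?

7

The joint intervention fixes D = 9, E = 3, removing each variable's own equation.
A = -2·E + 2·D - 5  [with E=3, D=9]  = 7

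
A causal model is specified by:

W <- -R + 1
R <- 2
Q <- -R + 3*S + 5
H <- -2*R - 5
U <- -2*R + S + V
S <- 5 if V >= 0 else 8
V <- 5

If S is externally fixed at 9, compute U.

The intervention breaks the incoming arrows to S: S <- 5 if V >= 0 else 8 no longer applies, and S = 9.
U = -2*R + S + V  [with R=2, S=9, V=5]  = 10

10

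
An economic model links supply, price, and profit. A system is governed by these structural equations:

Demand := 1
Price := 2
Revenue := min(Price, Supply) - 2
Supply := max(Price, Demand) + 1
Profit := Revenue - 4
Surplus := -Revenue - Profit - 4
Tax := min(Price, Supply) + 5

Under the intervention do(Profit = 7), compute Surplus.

Intervening sets Profit = 7 and removes its equation (Profit := Revenue - 4).
Supply = max(Price, Demand) + 1  [with Price=2, Demand=1]  = 3
Revenue = min(Price, Supply) - 2  [with Price=2, Supply=3]  = 0
Surplus = -Revenue - Profit - 4  [with Revenue=0, Profit=7]  = -11

-11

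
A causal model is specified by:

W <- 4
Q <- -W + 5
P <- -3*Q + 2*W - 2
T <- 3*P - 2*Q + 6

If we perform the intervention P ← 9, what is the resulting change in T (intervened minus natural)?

The intervention breaks the incoming arrows to P: P <- -3*Q + 2*W - 2 no longer applies, and P = 9.
Q = -W + 5  [with W=4]  = 1
T = 3*P - 2*Q + 6  [with P=9, Q=1]  = 31
Without intervention: Q = -W + 5  [with W=4]  = 1; P = -3*Q + 2*W - 2  [with Q=1, W=4]  = 3; T = 3*P - 2*Q + 6  [with P=3, Q=1]  = 13.
Change = 31 − 13 = 18.

18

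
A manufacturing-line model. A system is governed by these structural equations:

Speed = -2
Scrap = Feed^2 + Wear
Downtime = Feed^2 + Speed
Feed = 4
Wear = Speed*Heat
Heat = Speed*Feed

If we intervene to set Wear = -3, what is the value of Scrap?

13

Intervening sets Wear = -3 and removes its equation (Wear = Speed*Heat).
Scrap = Feed^2 + Wear  [with Feed=4, Wear=-3]  = 13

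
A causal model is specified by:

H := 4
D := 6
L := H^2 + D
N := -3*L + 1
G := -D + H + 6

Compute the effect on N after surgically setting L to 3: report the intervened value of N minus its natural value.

do(L=3) replaces the equation L := H^2 + D with the constant L = 3.
N = -3*L + 1  [with L=3]  = -8
Without intervention: L = H^2 + D  [with H=4, D=6]  = 22; N = -3*L + 1  [with L=22]  = -65.
Change = -8 − (-65) = 57.

57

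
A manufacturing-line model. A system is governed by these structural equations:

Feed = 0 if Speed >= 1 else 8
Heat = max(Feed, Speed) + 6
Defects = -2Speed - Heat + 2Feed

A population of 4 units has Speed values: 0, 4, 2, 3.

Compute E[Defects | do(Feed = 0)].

Under do(Feed=0), Feed's equation is replaced by Feed=0 for every unit. Per-unit Defects: -6, -18, -12, -15. Mean = -12.75.

-12.75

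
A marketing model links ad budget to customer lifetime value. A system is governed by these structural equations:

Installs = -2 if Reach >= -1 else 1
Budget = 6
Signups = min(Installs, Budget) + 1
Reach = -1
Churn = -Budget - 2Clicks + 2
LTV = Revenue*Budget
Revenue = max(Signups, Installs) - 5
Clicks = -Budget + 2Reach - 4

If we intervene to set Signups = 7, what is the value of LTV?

12

do(Signups=7) replaces the equation Signups = min(Installs, Budget) + 1 with the constant Signups = 7.
Installs = -2 if Reach >= -1 else 1  [with Reach=-1]  = -2
Revenue = max(Signups, Installs) - 5  [with Signups=7, Installs=-2]  = 2
LTV = Revenue*Budget  [with Revenue=2, Budget=6]  = 12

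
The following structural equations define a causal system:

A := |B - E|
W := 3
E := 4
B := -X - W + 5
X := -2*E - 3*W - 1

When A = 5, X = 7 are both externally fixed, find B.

Under do(A = 5, X = 7), each intervened variable's structural equation is replaced by its fixed value.
B = -X - W + 5  [with X=7, W=3]  = -5

-5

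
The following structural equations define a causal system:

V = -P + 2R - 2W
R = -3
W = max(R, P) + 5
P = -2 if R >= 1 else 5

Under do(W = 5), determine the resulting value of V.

The intervention breaks the incoming arrows to W: W = max(R, P) + 5 no longer applies, and W = 5.
P = -2 if R >= 1 else 5  [with R=-3]  = 5
V = -P + 2R - 2W  [with P=5, R=-3, W=5]  = -21

-21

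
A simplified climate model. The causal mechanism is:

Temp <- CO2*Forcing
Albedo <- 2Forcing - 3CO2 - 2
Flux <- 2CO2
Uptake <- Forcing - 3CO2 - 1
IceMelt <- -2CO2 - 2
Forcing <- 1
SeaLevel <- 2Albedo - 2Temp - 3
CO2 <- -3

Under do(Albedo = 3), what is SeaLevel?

The intervention breaks the incoming arrows to Albedo: Albedo <- 2Forcing - 3CO2 - 2 no longer applies, and Albedo = 3.
Temp = CO2*Forcing  [with CO2=-3, Forcing=1]  = -3
SeaLevel = 2Albedo - 2Temp - 3  [with Albedo=3, Temp=-3]  = 9

9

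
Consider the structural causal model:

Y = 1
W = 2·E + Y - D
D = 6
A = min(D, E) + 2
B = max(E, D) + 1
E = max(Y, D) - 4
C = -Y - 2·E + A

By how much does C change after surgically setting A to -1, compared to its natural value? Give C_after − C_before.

Intervening sets A = -1 and removes its equation (A = min(D, E) + 2).
E = max(Y, D) - 4  [with Y=1, D=6]  = 2
C = -Y - 2·E + A  [with Y=1, E=2, A=-1]  = -6
Without intervention: E = max(Y, D) - 4  [with Y=1, D=6]  = 2; A = min(D, E) + 2  [with D=6, E=2]  = 4; C = -Y - 2·E + A  [with Y=1, E=2, A=4]  = -1.
Change = -6 − (-1) = -5.

-5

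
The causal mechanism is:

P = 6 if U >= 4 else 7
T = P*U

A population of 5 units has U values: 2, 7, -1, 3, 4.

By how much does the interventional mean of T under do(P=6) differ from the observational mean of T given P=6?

-15

Under do(P=6), P's equation is replaced by P=6 for every unit. Per-unit T: 12, 42, -6, 18, 24. Mean = 18.
Conditioning on P=6 selects the 2 unit(s) with U ∈ {7, 4}. Their T values: 42, 24. Mean = 33.
Difference = 18 − 33 = -15.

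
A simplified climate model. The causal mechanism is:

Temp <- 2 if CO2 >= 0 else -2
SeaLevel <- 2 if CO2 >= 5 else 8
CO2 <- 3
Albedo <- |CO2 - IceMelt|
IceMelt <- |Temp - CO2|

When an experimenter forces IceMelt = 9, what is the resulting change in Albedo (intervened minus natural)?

4

The intervention breaks the incoming arrows to IceMelt: IceMelt <- |Temp - CO2| no longer applies, and IceMelt = 9.
Albedo = |CO2 - IceMelt|  [with CO2=3, IceMelt=9]  = 6
Without intervention: Temp = 2 if CO2 >= 0 else -2  [with CO2=3]  = 2; IceMelt = |Temp - CO2|  [with Temp=2, CO2=3]  = 1; Albedo = |CO2 - IceMelt|  [with CO2=3, IceMelt=1]  = 2.
Change = 6 − 2 = 4.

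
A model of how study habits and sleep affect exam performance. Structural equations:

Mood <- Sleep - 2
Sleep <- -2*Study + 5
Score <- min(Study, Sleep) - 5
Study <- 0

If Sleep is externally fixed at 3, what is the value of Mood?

1

Under do(Sleep=3), the mechanism Sleep <- -2*Study + 5 is discarded; Sleep is fixed at 3.
Mood = Sleep - 2  [with Sleep=3]  = 1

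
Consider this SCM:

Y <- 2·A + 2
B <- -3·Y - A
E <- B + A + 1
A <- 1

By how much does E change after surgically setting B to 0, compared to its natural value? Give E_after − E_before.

13

The intervention breaks the incoming arrows to B: B <- -3·Y - A no longer applies, and B = 0.
E = B + A + 1  [with B=0, A=1]  = 2
Without intervention: Y = 2·A + 2  [with A=1]  = 4; B = -3·Y - A  [with Y=4, A=1]  = -13; E = B + A + 1  [with B=-13, A=1]  = -11.
Change = 2 − (-11) = 13.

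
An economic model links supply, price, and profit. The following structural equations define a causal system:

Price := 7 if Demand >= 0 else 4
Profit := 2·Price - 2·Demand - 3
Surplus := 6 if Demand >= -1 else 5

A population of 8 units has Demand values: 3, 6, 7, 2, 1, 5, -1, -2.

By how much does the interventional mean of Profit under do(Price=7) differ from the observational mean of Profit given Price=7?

The intervention sets Price=7 in all 8 units regardless of Demand. Recomputing Profit per unit gives 5, -1, -3, 7, 9, 1, 13, 15; average 5.75.
Conditioning on Price=7 selects the 6 unit(s) with Demand ∈ {3, 6, 7, 2, 1, 5}. Their Profit values: 5, -1, -3, 7, 9, 1. Mean = 3.
Difference = 5.75 − 3 = 2.75.

2.75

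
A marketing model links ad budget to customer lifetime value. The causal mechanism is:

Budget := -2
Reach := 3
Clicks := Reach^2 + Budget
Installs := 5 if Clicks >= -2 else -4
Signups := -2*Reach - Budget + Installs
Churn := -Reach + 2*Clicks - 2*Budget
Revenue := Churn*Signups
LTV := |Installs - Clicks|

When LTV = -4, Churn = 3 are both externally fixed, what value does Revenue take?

Setting LTV = -4, Churn = 3 by intervention discards those variables' equations.
Clicks = Reach^2 + Budget  [with Reach=3, Budget=-2]  = 7
Installs = 5 if Clicks >= -2 else -4  [with Clicks=7]  = 5
Signups = -2*Reach - Budget + Installs  [with Reach=3, Budget=-2, Installs=5]  = 1
Revenue = Churn*Signups  [with Churn=3, Signups=1]  = 3

3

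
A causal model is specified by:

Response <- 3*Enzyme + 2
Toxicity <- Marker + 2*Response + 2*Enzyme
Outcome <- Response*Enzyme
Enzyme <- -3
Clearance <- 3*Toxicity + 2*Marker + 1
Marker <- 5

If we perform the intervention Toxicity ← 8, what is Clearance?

35

Intervening sets Toxicity = 8 and removes its equation (Toxicity <- Marker + 2*Response + 2*Enzyme).
Clearance = 3*Toxicity + 2*Marker + 1  [with Toxicity=8, Marker=5]  = 35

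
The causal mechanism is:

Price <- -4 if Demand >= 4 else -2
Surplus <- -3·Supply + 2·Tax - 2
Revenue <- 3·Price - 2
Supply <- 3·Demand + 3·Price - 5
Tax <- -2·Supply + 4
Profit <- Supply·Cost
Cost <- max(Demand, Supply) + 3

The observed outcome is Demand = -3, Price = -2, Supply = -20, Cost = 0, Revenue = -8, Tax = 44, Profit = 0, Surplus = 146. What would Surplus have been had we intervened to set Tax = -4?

Intervening sets Tax = -4 and removes its equation (Tax <- -2·Supply + 4).
Price = -4 if Demand >= 4 else -2  [with Demand=-3]  = -2
Supply = 3·Demand + 3·Price - 5  [with Demand=-3, Price=-2]  = -20
Surplus = -3·Supply + 2·Tax - 2  [with Supply=-20, Tax=-4]  = 50

50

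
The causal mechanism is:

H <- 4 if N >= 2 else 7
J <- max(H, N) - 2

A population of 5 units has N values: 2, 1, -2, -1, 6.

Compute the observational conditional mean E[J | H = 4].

3

E[J|H=4] averages over only the 2 units with H=4 (N = 2, 6): J = 2, 4, mean 3.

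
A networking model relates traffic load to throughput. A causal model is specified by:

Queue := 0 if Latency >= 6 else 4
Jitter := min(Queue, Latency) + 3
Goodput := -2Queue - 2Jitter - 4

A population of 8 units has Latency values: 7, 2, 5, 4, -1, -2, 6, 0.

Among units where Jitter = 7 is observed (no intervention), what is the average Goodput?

Observing Jitter=7 restricts to units where Jitter's equation naturally yields 7: Latency ∈ {5, 4}. In that subpopulation Goodput = -26, -26, mean -26.

-26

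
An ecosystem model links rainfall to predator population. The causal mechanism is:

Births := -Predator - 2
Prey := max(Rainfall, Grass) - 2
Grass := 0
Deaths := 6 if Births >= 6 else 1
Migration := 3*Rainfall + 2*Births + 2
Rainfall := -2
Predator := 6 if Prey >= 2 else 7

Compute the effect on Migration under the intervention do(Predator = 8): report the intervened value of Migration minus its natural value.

The intervention breaks the incoming arrows to Predator: Predator := 6 if Prey >= 2 else 7 no longer applies, and Predator = 8.
Births = -Predator - 2  [with Predator=8]  = -10
Migration = 3*Rainfall + 2*Births + 2  [with Rainfall=-2, Births=-10]  = -24
Without intervention: Prey = max(Rainfall, Grass) - 2  [with Rainfall=-2, Grass=0]  = -2; Predator = 6 if Prey >= 2 else 7  [with Prey=-2]  = 7; Births = -Predator - 2  [with Predator=7]  = -9; Migration = 3*Rainfall + 2*Births + 2  [with Rainfall=-2, Births=-9]  = -22.
Change = -24 − (-22) = -2.

-2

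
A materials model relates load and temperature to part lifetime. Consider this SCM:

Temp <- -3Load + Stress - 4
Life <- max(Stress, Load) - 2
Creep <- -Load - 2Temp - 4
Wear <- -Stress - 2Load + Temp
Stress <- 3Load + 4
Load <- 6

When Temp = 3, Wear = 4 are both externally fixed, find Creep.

-16

The joint intervention fixes Temp = 3, Wear = 4, removing each variable's own equation.
Creep = -Load - 2Temp - 4  [with Load=6, Temp=3]  = -16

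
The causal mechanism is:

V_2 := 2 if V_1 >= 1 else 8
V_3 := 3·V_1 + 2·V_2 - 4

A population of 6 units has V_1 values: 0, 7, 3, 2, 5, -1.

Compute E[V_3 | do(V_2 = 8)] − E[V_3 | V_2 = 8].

9.5

Every unit gets V_2=8 under the intervention. V_3 values become 12, 33, 21, 18, 27, 9; E[V_3|do(V_2=8)] = 20.
Observing V_2=8 restricts to units where V_2's equation naturally yields 8: V_1 ∈ {0, -1}. In that subpopulation V_3 = 12, 9, mean 10.5.
Difference = 20 − 10.5 = 9.5.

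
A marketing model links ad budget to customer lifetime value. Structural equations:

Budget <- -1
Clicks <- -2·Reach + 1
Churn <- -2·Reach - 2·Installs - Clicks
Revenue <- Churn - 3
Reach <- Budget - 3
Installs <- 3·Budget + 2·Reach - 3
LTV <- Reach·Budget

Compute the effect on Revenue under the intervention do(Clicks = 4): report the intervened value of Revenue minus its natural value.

5

The intervention breaks the incoming arrows to Clicks: Clicks <- -2·Reach + 1 no longer applies, and Clicks = 4.
Reach = Budget - 3  [with Budget=-1]  = -4
Installs = 3·Budget + 2·Reach - 3  [with Budget=-1, Reach=-4]  = -14
Churn = -2·Reach - 2·Installs - Clicks  [with Reach=-4, Installs=-14, Clicks=4]  = 32
Revenue = Churn - 3  [with Churn=32]  = 29
Without intervention: Reach = Budget - 3  [with Budget=-1]  = -4; Clicks = -2·Reach + 1  [with Reach=-4]  = 9; Installs = 3·Budget + 2·Reach - 3  [with Budget=-1, Reach=-4]  = -14; Churn = -2·Reach - 2·Installs - Clicks  [with Reach=-4, Installs=-14, Clicks=9]  = 27; Revenue = Churn - 3  [with Churn=27]  = 24.
Change = 29 − 24 = 5.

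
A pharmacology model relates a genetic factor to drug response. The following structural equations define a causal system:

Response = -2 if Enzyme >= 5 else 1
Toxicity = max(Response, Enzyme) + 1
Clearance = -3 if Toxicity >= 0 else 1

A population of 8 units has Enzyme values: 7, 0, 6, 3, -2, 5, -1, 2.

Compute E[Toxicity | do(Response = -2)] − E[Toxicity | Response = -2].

do(Response=-2) breaks Response's dependence on Enzyme. With Response=-2 fixed, Toxicity across the units is 8, 1, 7, 4, -1, 6, 0, 3, mean 3.5.
Conditioning on Response=-2 selects the 3 unit(s) with Enzyme ∈ {7, 6, 5}. Their Toxicity values: 8, 7, 6. Mean = 7.
Difference = 3.5 − 7 = -3.5.

-3.5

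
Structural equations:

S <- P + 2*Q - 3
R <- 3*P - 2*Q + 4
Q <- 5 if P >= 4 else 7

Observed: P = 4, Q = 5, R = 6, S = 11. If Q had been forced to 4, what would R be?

8

The intervention breaks the incoming arrows to Q: Q <- 5 if P >= 4 else 7 no longer applies, and Q = 4.
R = 3*P - 2*Q + 4  [with P=4, Q=4]  = 8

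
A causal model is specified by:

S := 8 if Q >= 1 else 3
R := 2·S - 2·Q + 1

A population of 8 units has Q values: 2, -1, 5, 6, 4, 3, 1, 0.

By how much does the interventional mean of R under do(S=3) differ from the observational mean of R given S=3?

Every unit gets S=3 under the intervention. R values become 3, 9, -3, -5, -1, 1, 5, 7; E[R|do(S=3)] = 2.
Conditioning on S=3 selects the 2 unit(s) with Q ∈ {-1, 0}. Their R values: 9, 7. Mean = 8.
Difference = 2 − 8 = -6.

-6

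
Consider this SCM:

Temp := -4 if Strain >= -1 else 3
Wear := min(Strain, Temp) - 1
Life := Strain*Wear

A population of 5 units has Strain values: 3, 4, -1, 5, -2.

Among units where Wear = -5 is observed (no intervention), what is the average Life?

-13.75

Conditioning on Wear=-5 selects the 4 unit(s) with Strain ∈ {3, 4, -1, 5}. Their Life values: -15, -20, 5, -25. Mean = -13.75.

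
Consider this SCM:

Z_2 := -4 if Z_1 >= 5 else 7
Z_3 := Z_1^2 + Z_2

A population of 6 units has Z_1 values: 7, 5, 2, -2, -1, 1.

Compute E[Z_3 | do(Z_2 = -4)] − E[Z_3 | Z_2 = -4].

-23

Under do(Z_2=-4), Z_2's equation is replaced by Z_2=-4 for every unit. Per-unit Z_3: 45, 21, 0, 0, -3, -3. Mean = 10.
E[Z_3|Z_2=-4] averages over only the 2 units with Z_2=-4 (Z_1 = 7, 5): Z_3 = 45, 21, mean 33.
Difference = 10 − 33 = -23.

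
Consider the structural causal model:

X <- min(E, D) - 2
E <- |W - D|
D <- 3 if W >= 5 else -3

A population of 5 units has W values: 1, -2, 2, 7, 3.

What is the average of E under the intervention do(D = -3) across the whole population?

The intervention sets D=-3 in all 5 units regardless of W. Recomputing E per unit gives 4, 1, 5, 10, 6; average 5.2.

5.2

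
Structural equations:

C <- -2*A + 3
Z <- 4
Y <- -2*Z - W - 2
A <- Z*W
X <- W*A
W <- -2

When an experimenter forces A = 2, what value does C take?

Under do(A=2), the mechanism A <- Z*W is discarded; A is fixed at 2.
C = -2*A + 3  [with A=2]  = -1

-1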